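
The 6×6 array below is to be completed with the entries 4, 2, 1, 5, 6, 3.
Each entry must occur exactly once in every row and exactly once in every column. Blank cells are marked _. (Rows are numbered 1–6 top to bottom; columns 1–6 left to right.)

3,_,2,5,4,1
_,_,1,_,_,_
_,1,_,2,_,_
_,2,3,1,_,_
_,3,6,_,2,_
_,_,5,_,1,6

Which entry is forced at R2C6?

Row 1, column 2: row 1 has {4, 2, 1, 5, 3} and column 2 has {2, 1, 3}, leaving only 6.
Row 3, column 3: row 3 has {2, 1} and column 3 has {2, 1, 5, 6, 3}, leaving only 4.
Row 5, column 4: row 5 has {2, 6, 3} and column 4 has {2, 1, 5}, leaving only 4.
Row 5, column 6: row 5 has {4, 2, 6, 3} and column 6 has {1, 6}, leaving only 5.
Row 3, column 6: row 3 has {4, 2, 1} and column 6 has {1, 5, 6}, leaving only 3.
Row 4, column 6: row 4 has {2, 1, 3} and column 6 has {1, 5, 6, 3}, leaving only 4.
Row 2 already has {1} and column 6 already has {4, 1, 5, 6, 3}, so row 2, column 6 must be 2.

2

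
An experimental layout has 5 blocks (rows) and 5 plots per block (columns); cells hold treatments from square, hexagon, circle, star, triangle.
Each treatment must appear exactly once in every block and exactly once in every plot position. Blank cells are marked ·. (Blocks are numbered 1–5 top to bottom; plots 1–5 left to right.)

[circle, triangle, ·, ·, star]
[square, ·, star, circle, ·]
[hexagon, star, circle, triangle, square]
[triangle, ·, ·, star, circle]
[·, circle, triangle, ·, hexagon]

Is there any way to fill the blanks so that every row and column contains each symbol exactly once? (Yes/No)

Yes

No block or plot among the givens repeats a symbol, and propagating forced cells runs into no contradiction.
One valid completion exists (for instance, circle triangle square hexagon star / square hexagon star circle triangle / hexagon star circle triangle square / triangle square hexagon star circle / star circle triangle square hexagon).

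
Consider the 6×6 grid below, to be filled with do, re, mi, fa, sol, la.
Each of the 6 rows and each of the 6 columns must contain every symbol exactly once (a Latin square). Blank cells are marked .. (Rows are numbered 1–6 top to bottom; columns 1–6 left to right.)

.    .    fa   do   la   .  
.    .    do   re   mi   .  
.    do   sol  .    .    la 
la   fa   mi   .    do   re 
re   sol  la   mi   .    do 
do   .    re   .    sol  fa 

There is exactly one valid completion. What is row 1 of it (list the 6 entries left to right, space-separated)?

Row 2, column 2: row 2 has {do, re, mi} and column 2 has {do, fa, sol}, leaving only la.
Row 2, column 6: row 2 has {do, re, mi, la} and column 6 has {do, re, fa, la}, leaving only sol.
Row 1, column 6: row 1 has {do, fa, la} and column 6 has {do, re, fa, sol, la}, leaving only mi.
Row 1, column 1: row 1 has {do, mi, fa, la} and column 1 has {do, re, la}, leaving only sol.
Row 1, column 2: row 1 has {do, mi, fa, sol, la} and column 2 has {do, fa, sol, la}, leaving only re.
So row 1 reads: sol re fa do la mi.

sol re fa do la mi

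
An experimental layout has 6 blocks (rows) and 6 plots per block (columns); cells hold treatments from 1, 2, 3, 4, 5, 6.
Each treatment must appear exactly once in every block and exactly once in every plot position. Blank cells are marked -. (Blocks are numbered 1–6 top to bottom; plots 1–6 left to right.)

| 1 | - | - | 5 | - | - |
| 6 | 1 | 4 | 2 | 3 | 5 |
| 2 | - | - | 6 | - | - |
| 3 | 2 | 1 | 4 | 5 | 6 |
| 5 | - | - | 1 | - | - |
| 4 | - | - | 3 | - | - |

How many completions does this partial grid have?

Block 1, plot 2: eliminating its block and plot leaves {3, 4, 6}.
Block 1, plot 3: eliminating its block and plot leaves {2, 3, 6}.
Block 1, plot 5: eliminating its block and plot leaves {2, 4, 6}.
Block 1, plot 6: eliminating its block and plot leaves {2, 3, 4}.
Block 3, plot 2: eliminating its block and plot leaves {3, 4, 5}.
Block 3, plot 3: eliminating its block and plot leaves {3, 5}.
Block 3, plot 5: eliminating its block and plot leaves {1, 4}.
Block 3, plot 6: eliminating its block and plot leaves {1, 3, 4}.
Block 5, plot 2: eliminating its block and plot leaves {3, 4, 6}.
Block 5, plot 3: eliminating its block and plot leaves {2, 3, 6}.
Block 5, plot 5: eliminating its block and plot leaves {2, 4, 6}.
Block 5, plot 6: eliminating its block and plot leaves {2, 3, 4}.
Block 6, plot 2: eliminating its block and plot leaves {5, 6}.
Block 6, plot 3: eliminating its block and plot leaves {2, 5, 6}.
Block 6, plot 5: eliminating its block and plot leaves {1, 2, 6}.
Block 6, plot 6: eliminating its block and plot leaves {1, 2}.
Enumerating the assignments across these blanks that avoid any block or plot repeat gives 20 completions.

20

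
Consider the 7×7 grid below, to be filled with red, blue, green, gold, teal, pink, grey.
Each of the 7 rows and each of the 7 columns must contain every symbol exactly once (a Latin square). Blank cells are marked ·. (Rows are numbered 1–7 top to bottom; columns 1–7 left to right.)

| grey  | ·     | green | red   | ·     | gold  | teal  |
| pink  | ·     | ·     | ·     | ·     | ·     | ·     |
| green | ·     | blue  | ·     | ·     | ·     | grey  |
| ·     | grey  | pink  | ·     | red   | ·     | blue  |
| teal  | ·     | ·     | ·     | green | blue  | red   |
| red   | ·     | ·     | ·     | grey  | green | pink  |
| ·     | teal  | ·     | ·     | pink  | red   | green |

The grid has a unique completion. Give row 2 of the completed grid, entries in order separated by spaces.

Row 2, column 7: row 2 has {pink} and column 7 has {red, blue, green, teal, pink, grey}, leaving only gold.
Row 1, column 5: row 1 has {red, green, gold, teal, grey} and column 5 has {red, green, pink, grey}, leaving only blue.
Row 2, column 5: row 2 has {gold, pink} and column 5 has {red, blue, green, pink, grey}, leaving only teal.
Row 2, column 6: row 2 has {gold, teal, pink} and column 6 has {red, blue, green, gold}, leaving only grey.
Row 2, column 3: row 2 has {gold, teal, pink, grey} and column 3 has {blue, green, pink}, leaving only red.
Row 1, column 2: row 1 has {red, blue, green, gold, teal, grey} and column 2 has {teal, grey}, leaving only pink.
Row 3, column 5: row 3 has {blue, green, grey} and column 5 has {red, blue, green, teal, pink, grey}, leaving only gold.
Row 3, column 2: row 3 has {blue, green, gold, grey} and column 2 has {teal, pink, grey}, leaving only red.
Row 4, column 1: row 4 has {red, blue, pink, grey} and column 1 has {red, green, teal, pink, grey}, leaving only gold.
Row 4, column 6: row 4 has {red, blue, gold, pink, grey} and column 6 has {red, blue, green, gold, grey}, leaving only teal.
Row 3, column 6: row 3 has {red, blue, green, gold, grey} and column 6 has {red, blue, green, gold, teal, grey}, leaving only pink.
Row 3, column 4: row 3 has {red, blue, green, gold, pink, grey} and column 4 has {red}, leaving only teal.
Row 4, column 4: row 4 has {red, blue, gold, teal, pink, grey} and column 4 has {red, teal}, leaving only green.
Row 2, column 4: row 2 has {red, gold, teal, pink, grey} and column 4 has {red, green, teal}, leaving only blue.
Row 2, column 2: row 2 has {red, blue, gold, teal, pink, grey} and column 2 has {red, teal, pink, grey}, leaving only green.
So row 2 reads: pink green red blue teal grey gold.

pink green red blue teal grey gold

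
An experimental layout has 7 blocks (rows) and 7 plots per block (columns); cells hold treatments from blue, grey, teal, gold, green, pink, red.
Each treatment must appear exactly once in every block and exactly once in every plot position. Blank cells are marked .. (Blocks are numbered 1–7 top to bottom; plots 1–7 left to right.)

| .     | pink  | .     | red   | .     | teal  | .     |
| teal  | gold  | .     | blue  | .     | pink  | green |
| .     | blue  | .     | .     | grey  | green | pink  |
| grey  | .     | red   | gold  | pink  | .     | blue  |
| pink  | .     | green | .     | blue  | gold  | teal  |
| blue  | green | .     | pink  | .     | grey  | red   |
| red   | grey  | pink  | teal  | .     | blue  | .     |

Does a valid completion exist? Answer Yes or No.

Block 3, plot 4: block 3 together with plot 4 already contain {blue, grey, teal, gold, green, pink, red} — every symbol — so nothing can go there. The grid has no valid completion.

No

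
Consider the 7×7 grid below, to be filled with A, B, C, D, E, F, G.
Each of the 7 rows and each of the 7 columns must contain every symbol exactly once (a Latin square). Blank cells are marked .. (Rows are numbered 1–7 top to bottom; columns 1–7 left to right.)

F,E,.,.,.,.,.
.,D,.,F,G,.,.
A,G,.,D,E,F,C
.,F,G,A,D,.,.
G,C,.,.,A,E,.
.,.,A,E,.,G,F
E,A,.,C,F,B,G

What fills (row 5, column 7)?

D

Row 3, column 3: row 3 has {A, C, D, E, F, G} and column 3 has {A, G}, leaving only B.
Row 4, column 6: row 4 has {A, D, F, G} and column 6 has {B, E, F, G}, leaving only C.
Row 2, column 6: row 2 has {D, F, G} and column 6 has {B, C, E, F, G}, leaving only A.
Row 1, column 6: row 1 has {E, F} and column 6 has {A, B, C, E, F, G}, leaving only D.
Row 1, column 3: row 1 has {D, E, F} and column 3 has {A, B, G}, leaving only C.
Row 1, column 5: row 1 has {C, D, E, F} and column 5 has {A, D, E, F, G}, leaving only B.
Row 1, column 4: row 1 has {B, C, D, E, F} and column 4 has {A, C, D, E, F}, leaving only G.
Row 1, column 7: row 1 has {B, C, D, E, F, G} and column 7 has {C, F, G}, leaving only A.
Row 2, column 3: row 2 has {A, D, F, G} and column 3 has {A, B, C, G}, leaving only E.
Row 2, column 7: row 2 has {A, D, E, F, G} and column 7 has {A, C, F, G}, leaving only B.
Row 5 already has {A, C, E, G} and column 7 already has {A, B, C, F, G}, so row 5, column 7 must be D.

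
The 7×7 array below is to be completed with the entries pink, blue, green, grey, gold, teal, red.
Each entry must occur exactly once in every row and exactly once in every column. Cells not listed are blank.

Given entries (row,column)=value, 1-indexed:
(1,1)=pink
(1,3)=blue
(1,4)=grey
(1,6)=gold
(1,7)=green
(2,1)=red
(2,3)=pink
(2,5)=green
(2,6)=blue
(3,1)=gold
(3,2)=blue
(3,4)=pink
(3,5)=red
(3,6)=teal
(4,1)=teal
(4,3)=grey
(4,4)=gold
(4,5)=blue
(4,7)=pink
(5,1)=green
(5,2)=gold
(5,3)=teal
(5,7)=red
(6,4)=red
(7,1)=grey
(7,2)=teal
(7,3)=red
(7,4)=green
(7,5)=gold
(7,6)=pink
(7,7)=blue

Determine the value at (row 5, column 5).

Row 1, column 2: row 1 has {pink, blue, green, grey, gold} and column 2 has {blue, gold, teal}, leaving only red.
Row 1, column 5: row 1 has {pink, blue, green, grey, gold, red} and column 5 has {blue, green, gold, red}, leaving only teal.
Row 2, column 2: row 2 has {pink, blue, green, red} and column 2 has {blue, gold, teal, red}, leaving only grey.
Row 2, column 4: row 2 has {pink, blue, green, grey, red} and column 4 has {pink, green, grey, gold, red}, leaving only teal.
Row 2, column 7: row 2 has {pink, blue, green, grey, teal, red} and column 7 has {pink, blue, green, red}, leaving only gold.
Row 3, column 3: row 3 has {pink, blue, gold, teal, red} and column 3 has {pink, blue, grey, teal, red}, leaving only green.
Row 3, column 7: row 3 has {pink, blue, green, gold, teal, red} and column 7 has {pink, blue, green, gold, red}, leaving only grey.
Row 4, column 2: row 4 has {pink, blue, grey, gold, teal} and column 2 has {blue, grey, gold, teal, red}, leaving only green.
Row 4, column 6: row 4 has {pink, blue, green, grey, gold, teal} and column 6 has {pink, blue, gold, teal}, leaving only red.
Row 5, column 4: row 5 has {green, gold, teal, red} and column 4 has {pink, green, grey, gold, teal, red}, leaving only blue.
Row 5, column 6: row 5 has {blue, green, gold, teal, red} and column 6 has {pink, blue, gold, teal, red}, leaving only grey.
Row 5 already has {blue, green, grey, gold, teal, red} and column 5 already has {blue, green, gold, teal, red}, so row 5, column 5 must be pink.

pink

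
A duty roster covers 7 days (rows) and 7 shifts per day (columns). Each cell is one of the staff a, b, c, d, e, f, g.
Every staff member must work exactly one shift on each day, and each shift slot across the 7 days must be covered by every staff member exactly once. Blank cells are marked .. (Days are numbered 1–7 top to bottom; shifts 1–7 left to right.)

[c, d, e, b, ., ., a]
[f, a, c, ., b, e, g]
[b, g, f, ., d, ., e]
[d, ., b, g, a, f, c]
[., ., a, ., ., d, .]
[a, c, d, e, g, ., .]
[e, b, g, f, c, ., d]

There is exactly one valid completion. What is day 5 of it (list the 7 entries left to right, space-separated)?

g f a c e d b

Day 5, shift 1: day 5 has {a, d} and shift 1 has {a, b, c, d, e, f}, leaving only g.
Day 5, shift 4: day 5 has {a, d, g} and shift 4 has {b, e, f, g}, leaving only c.
Day 1, shift 5: day 1 has {a, b, c, d, e} and shift 5 has {a, b, c, d, g}, leaving only f.
Day 5, shift 5: day 5 has {a, c, d, g} and shift 5 has {a, b, c, d, f, g}, leaving only e.
Day 5, shift 2: day 5 has {a, c, d, e, g} and shift 2 has {a, b, c, d, g}, leaving only f.
Day 5, shift 7: day 5 has {a, c, d, e, f, g} and shift 7 has {a, c, d, e, g}, leaving only b.
So day 5 reads: g f a c e d b.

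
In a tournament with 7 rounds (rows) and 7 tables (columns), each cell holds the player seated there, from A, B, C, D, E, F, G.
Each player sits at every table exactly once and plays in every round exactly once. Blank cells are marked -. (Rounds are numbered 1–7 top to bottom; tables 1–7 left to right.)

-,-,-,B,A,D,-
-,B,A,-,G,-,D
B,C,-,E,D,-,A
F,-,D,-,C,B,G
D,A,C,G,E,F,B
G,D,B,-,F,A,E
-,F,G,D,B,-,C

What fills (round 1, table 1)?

Round 1, table 7: round 1 has {A, B, D} and table 7 has {A, B, C, D, E, G}, leaving only F.
Round 1, table 3: round 1 has {A, B, D, F} and table 3 has {A, B, C, D, G}, leaving only E.
Round 1 already has {A, B, D, E, F} and table 1 already has {B, D, F, G}, so round 1, table 1 must be C.

C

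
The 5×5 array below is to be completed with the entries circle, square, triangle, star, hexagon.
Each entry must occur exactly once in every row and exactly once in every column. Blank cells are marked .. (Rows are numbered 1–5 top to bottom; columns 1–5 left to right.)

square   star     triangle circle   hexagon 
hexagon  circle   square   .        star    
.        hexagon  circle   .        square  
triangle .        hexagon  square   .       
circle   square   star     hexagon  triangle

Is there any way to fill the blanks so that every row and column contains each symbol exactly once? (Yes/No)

Row 4, column 2: row 4 together with column 2 already contain {circle, square, triangle, star, hexagon} — every symbol — so nothing can go there. The grid has no valid completion.

No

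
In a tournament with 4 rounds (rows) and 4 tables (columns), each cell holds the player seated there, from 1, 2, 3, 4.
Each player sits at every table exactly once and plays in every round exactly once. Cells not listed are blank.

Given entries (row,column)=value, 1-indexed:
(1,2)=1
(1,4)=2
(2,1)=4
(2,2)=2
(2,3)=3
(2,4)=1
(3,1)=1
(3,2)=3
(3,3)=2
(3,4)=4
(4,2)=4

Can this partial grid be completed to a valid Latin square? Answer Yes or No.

Yes

No round or table among the givens repeats a symbol, and propagating forced cells runs into no contradiction.
One valid completion exists (for instance, 3 1 4 2 / 4 2 3 1 / 1 3 2 4 / 2 4 1 3).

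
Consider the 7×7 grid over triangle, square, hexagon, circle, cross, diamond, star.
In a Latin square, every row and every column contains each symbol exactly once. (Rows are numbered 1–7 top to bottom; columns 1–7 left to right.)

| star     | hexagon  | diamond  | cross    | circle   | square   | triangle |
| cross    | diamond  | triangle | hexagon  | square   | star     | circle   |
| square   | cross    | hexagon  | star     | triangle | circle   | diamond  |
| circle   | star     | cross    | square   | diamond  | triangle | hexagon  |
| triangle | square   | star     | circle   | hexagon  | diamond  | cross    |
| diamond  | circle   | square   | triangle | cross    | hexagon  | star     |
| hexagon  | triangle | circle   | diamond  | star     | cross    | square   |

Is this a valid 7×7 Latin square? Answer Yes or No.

Each row is a permutation of the 7 symbols, and so is each column.

Yes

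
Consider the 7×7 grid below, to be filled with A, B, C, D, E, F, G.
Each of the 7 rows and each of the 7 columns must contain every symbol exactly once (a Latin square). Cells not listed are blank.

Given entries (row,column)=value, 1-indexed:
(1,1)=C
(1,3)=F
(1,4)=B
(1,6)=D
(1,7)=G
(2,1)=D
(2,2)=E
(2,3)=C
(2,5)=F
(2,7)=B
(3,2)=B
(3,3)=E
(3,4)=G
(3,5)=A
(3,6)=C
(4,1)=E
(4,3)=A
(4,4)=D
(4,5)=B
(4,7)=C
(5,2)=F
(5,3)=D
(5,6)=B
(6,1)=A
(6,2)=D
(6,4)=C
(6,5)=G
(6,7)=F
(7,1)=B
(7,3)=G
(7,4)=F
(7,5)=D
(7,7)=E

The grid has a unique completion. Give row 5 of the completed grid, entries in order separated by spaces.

G F D E C B A

Row 5, column 1: row 5 has {B, D, F} and column 1 has {A, B, C, D, E}, leaving only G.
Row 5, column 7: row 5 has {B, D, F, G} and column 7 has {B, C, E, F, G}, leaving only A.
Row 5, column 4: row 5 has {A, B, D, F, G} and column 4 has {B, C, D, F, G}, leaving only E.
Row 5, column 5: row 5 has {A, B, D, E, F, G} and column 5 has {A, B, D, F, G}, leaving only C.
So row 5 reads: G F D E C B A.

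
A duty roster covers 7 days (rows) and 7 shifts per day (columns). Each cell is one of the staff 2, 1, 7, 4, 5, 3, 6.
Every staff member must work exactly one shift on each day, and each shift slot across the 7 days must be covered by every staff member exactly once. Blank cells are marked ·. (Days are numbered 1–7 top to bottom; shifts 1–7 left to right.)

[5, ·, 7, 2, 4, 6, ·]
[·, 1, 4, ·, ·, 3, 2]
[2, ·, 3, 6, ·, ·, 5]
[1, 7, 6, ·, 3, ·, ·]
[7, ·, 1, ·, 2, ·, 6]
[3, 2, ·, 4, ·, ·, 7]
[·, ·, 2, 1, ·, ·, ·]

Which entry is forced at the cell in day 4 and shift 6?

2

Day 1, shift 2: day 1 has {2, 7, 4, 5, 6} and shift 2 has {2, 1, 7}, leaving only 3.
Day 1, shift 7: day 1 has {2, 7, 4, 5, 3, 6} and shift 7 has {2, 7, 5, 6}, leaving only 1.
Day 2, shift 1: day 2 has {2, 1, 4, 3} and shift 1 has {2, 1, 7, 5, 3}, leaving only 6.
Day 3, shift 2: day 3 has {2, 5, 3, 6} and shift 2 has {2, 1, 7, 3}, leaving only 4.
Day 4, shift 4: day 4 has {1, 7, 3, 6} and shift 4 has {2, 1, 4, 6}, leaving only 5.
Day 2, shift 4: day 2 has {2, 1, 4, 3, 6} and shift 4 has {2, 1, 4, 5, 6}, leaving only 7.
Day 2, shift 5: day 2 has {2, 1, 7, 4, 3, 6} and shift 5 has {2, 4, 3}, leaving only 5.
Day 4, shift 7: day 4 has {1, 7, 5, 3, 6} and shift 7 has {2, 1, 7, 5, 6}, leaving only 4.
Day 4 already has {1, 7, 4, 5, 3, 6} and shift 6 already has {3, 6}, so day 4, shift 6 must be 2.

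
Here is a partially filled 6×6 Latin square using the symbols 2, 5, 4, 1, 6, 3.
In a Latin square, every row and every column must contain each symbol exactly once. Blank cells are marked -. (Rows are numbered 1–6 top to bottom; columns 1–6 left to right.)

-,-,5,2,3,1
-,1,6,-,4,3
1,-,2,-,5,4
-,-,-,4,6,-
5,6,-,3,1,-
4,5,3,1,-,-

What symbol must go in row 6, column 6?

Row 1, column 1: row 1 has {2, 5, 1, 3} and column 1 has {5, 4, 1}, leaving only 6.
Row 1, column 2: row 1 has {2, 5, 1, 6, 3} and column 2 has {5, 1, 6}, leaving only 4.
Row 2, column 1: row 2 has {4, 1, 6, 3} and column 1 has {5, 4, 1, 6}, leaving only 2.
Row 2, column 4: row 2 has {2, 4, 1, 6, 3} and column 4 has {2, 4, 1, 3}, leaving only 5.
Row 3, column 2: row 3 has {2, 5, 4, 1} and column 2 has {5, 4, 1, 6}, leaving only 3.
Row 3, column 4: row 3 has {2, 5, 4, 1, 3} and column 4 has {2, 5, 4, 1, 3}, leaving only 6.
Row 4, column 1: row 4 has {4, 6} and column 1 has {2, 5, 4, 1, 6}, leaving only 3.
Row 4, column 2: row 4 has {4, 6, 3} and column 2 has {5, 4, 1, 6, 3}, leaving only 2.
Row 4, column 3: row 4 has {2, 4, 6, 3} and column 3 has {2, 5, 6, 3}, leaving only 1.
Row 4, column 6: row 4 has {2, 4, 1, 6, 3} and column 6 has {4, 1, 3}, leaving only 5.
Row 5, column 3: row 5 has {5, 1, 6, 3} and column 3 has {2, 5, 1, 6, 3}, leaving only 4.
Row 5, column 6: row 5 has {5, 4, 1, 6, 3} and column 6 has {5, 4, 1, 3}, leaving only 2.
Row 6 already has {5, 4, 1, 3} and column 6 already has {2, 5, 4, 1, 3}, so row 6, column 6 must be 6.

6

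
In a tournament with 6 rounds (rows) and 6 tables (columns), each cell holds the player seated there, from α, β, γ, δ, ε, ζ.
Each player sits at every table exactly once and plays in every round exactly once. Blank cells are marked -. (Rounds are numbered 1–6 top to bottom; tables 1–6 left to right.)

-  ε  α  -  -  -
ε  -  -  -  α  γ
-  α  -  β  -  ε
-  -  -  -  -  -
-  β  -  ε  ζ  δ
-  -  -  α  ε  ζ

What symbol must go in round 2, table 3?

Round 1, table 6: round 1 has {α, ε} and table 6 has {γ, δ, ε, ζ}, leaving only β.
Round 4, table 6: round 4 has {} and table 6 has {β, γ, δ, ε, ζ}, leaving only α.
Round 5, table 3: round 5 has {β, δ, ε, ζ} and table 3 has {α}, leaving only γ.
Round 5, table 1: round 5 has {β, γ, δ, ε, ζ} and table 1 has {ε}, leaving only α.
Round 2, table 3 is narrowed to {β, δ, ζ}.
If it were δ, then round 2, table 4 would be left with no valid symbol.
If it were ζ, then round 2, table 4 would be left with no valid symbol.
So round 2, table 3 must be β.

β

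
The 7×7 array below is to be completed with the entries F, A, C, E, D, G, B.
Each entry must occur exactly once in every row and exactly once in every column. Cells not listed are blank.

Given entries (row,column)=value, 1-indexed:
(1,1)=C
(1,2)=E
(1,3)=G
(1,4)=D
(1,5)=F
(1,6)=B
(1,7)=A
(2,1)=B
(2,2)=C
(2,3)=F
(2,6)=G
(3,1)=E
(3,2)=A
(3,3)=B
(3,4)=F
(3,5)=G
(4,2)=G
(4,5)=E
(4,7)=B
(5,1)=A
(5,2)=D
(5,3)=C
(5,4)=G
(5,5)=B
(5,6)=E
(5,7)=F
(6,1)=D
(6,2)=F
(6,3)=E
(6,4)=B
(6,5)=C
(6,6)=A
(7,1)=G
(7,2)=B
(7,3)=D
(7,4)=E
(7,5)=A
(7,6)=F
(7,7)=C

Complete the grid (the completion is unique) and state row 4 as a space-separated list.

Row 4, column 1: row 4 has {E, G, B} and column 1 has {A, C, E, D, G, B}, leaving only F.
Row 4, column 3: row 4 has {F, E, G, B} and column 3 has {F, C, E, D, G, B}, leaving only A.
Row 4, column 4: row 4 has {F, A, E, G, B} and column 4 has {F, E, D, G, B}, leaving only C.
Row 4, column 6: row 4 has {F, A, C, E, G, B} and column 6 has {F, A, E, G, B}, leaving only D.
So row 4 reads: F G A C E D B.

F G A C E D B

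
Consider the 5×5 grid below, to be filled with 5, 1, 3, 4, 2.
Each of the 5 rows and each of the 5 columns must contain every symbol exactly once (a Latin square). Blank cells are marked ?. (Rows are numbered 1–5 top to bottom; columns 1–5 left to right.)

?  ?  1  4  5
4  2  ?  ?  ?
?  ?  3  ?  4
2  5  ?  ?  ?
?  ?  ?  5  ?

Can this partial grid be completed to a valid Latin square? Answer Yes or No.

No

Row 1, column 1: row 1 has {5, 1, 4} and column 1 has {4, 2}, so it must be 3.
Now row 1, column 2: row 1 together with column 2 already contain {5, 1, 3, 4, 2} — every symbol — so nothing can go there. The grid has no valid completion.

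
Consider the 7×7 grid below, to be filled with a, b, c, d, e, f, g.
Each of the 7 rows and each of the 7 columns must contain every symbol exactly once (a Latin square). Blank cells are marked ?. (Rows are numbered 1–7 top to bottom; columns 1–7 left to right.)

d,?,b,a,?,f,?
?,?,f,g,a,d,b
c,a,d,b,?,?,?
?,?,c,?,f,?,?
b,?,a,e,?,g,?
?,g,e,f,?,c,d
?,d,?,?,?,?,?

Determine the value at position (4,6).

a

Row 2, column 1: row 2 has {a, b, d, f, g} and column 1 has {b, c, d}, leaving only e.
Row 2, column 2: row 2 has {a, b, d, e, f, g} and column 2 has {a, d, g}, leaving only c.
Row 1, column 2: row 1 has {a, b, d, f} and column 2 has {a, c, d, g}, leaving only e.
Row 3, column 6: row 3 has {a, b, c, d} and column 6 has {c, d, f, g}, leaving only e.
Row 3, column 5: row 3 has {a, b, c, d, e} and column 5 has {a, f}, leaving only g.
Row 1, column 5: row 1 has {a, b, d, e, f} and column 5 has {a, f, g}, leaving only c.
Row 1, column 7: row 1 has {a, b, c, d, e, f} and column 7 has {b, d}, leaving only g.
Row 3, column 7: row 3 has {a, b, c, d, e, g} and column 7 has {b, d, g}, leaving only f.
Row 4, column 2: row 4 has {c, f} and column 2 has {a, c, d, e, g}, leaving only b.
Row 4 already has {b, c, f} and column 6 already has {c, d, e, f, g}, so row 4, column 6 must be a.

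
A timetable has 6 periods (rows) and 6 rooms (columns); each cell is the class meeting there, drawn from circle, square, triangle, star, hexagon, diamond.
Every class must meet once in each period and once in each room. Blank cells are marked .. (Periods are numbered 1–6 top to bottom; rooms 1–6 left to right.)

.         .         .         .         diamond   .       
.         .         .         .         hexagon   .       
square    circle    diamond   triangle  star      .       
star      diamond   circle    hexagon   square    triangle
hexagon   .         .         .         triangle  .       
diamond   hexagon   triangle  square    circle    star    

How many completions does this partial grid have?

6

Period 1, room 1: eliminating its period and room leaves {circle, triangle}.
Period 1, room 2: eliminating its period and room leaves {square, triangle, star}.
Period 1, room 3: eliminating its period and room leaves {square, star, hexagon}.
Period 1, room 4: eliminating its period and room leaves {circle, star}.
Period 1, room 6: eliminating its period and room leaves {circle, square, hexagon}.
Period 2, room 1: eliminating its period and room leaves {circle, triangle}.
Period 2, room 2: eliminating its period and room leaves {square, triangle, star}.
Period 2, room 3: eliminating its period and room leaves {square, star}.
Period 2, room 4: eliminating its period and room leaves {circle, star, diamond}.
Period 2, room 6: eliminating its period and room leaves {circle, square, diamond}.
Period 3, room 6: eliminating its period and room leaves {hexagon}.
Period 5, room 2: eliminating its period and room leaves {square, star}.
Period 5, room 3: eliminating its period and room leaves {square, star}.
Period 5, room 4: eliminating its period and room leaves {circle, star, diamond}.
Period 5, room 6: eliminating its period and room leaves {circle, square, diamond}.
Enumerating the assignments across these blanks that avoid any period or room repeat gives 6 completions.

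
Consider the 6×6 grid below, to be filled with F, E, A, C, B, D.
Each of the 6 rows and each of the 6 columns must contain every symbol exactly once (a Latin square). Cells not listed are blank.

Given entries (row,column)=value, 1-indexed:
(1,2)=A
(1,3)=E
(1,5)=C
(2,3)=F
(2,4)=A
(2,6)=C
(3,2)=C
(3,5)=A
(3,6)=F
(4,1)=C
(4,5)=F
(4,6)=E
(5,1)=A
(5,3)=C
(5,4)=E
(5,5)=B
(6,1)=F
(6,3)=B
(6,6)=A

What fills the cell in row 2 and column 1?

Row 3, column 3: row 3 has {F, A, C} and column 3 has {F, E, C, B}, leaving only D.
Row 3, column 4: row 3 has {F, A, C, D} and column 4 has {E, A}, leaving only B.
Row 3, column 1: row 3 has {F, A, C, B, D} and column 1 has {F, A, C}, leaving only E.
Row 4, column 3: row 4 has {F, E, C} and column 3 has {F, E, C, B, D}, leaving only A.
Row 4, column 4: row 4 has {F, E, A, C} and column 4 has {E, A, B}, leaving only D.
Row 1, column 4: row 1 has {E, A, C} and column 4 has {E, A, B, D}, leaving only F.
Row 4, column 2: row 4 has {F, E, A, C, D} and column 2 has {A, C}, leaving only B.
Row 5, column 6: row 5 has {E, A, C, B} and column 6 has {F, E, A, C}, leaving only D.
Row 1, column 6: row 1 has {F, E, A, C} and column 6 has {F, E, A, C, D}, leaving only B.
Row 1, column 1: row 1 has {F, E, A, C, B} and column 1 has {F, E, A, C}, leaving only D.
Row 2 already has {F, A, C} and column 1 already has {F, E, A, C, D}, so row 2, column 1 must be B.

B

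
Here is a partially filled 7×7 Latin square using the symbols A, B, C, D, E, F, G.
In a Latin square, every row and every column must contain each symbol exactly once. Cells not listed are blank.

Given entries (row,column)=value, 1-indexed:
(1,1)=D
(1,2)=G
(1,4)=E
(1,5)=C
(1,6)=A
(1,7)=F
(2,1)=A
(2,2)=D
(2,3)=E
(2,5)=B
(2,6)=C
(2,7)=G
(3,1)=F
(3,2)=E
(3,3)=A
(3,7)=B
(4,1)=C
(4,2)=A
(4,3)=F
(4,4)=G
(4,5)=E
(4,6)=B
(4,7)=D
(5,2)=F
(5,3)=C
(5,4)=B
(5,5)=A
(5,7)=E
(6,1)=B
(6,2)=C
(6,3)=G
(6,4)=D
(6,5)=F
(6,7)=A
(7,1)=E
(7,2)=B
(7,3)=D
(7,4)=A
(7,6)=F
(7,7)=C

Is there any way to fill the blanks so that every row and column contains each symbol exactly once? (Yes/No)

No row or column among the givens repeats a symbol, and propagating forced cells runs into no contradiction.
One valid completion exists (for instance, D G B E C A F / A D E F B C G / F E A C D G B / C A F G E B D / G F C B A D E / B C G D F E A / E B D A G F C).

Yes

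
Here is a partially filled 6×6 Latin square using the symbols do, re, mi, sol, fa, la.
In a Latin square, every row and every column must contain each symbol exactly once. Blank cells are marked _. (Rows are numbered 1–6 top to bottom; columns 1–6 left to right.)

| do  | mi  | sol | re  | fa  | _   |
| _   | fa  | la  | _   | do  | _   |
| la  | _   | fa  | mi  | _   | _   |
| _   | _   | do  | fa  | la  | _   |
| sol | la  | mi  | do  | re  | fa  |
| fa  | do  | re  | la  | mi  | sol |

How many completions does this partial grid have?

2

Row 1, column 6: eliminating its row and column leaves {la}.
Row 2, column 1: eliminating its row and column leaves {re, mi}.
Row 2, column 4: eliminating its row and column leaves {sol}.
Row 2, column 6: eliminating its row and column leaves {re, mi}.
Row 3, column 2: eliminating its row and column leaves {re, sol}.
Row 3, column 5: eliminating its row and column leaves {sol}.
Row 3, column 6: eliminating its row and column leaves {do, re}.
Row 4, column 1: eliminating its row and column leaves {re, mi}.
Row 4, column 2: eliminating its row and column leaves {re, sol}.
Row 4, column 6: eliminating its row and column leaves {re, mi}.
Enumerating the assignments across these blanks that avoid any row or column repeat gives 2 completions.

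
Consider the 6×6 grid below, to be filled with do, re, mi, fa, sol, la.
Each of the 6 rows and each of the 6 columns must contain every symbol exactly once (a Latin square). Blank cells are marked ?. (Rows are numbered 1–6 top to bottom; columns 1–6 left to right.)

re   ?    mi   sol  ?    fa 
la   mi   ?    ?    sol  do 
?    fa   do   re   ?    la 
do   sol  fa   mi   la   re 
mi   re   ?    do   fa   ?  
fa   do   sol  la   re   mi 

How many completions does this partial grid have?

Row 1, column 2: eliminating its row and column leaves {la}.
Row 1, column 5: eliminating its row and column leaves {do}.
Row 2, column 3: eliminating its row and column leaves {re}.
Row 2, column 4: eliminating its row and column leaves {fa}.
Row 3, column 1: eliminating its row and column leaves {sol}.
Row 3, column 5: eliminating its row and column leaves {mi}.
Row 5, column 3: eliminating its row and column leaves {la}.
Row 5, column 6: eliminating its row and column leaves {sol}.
Only one assignment across all blanks avoids any row or column repeat, giving 1 completion.

1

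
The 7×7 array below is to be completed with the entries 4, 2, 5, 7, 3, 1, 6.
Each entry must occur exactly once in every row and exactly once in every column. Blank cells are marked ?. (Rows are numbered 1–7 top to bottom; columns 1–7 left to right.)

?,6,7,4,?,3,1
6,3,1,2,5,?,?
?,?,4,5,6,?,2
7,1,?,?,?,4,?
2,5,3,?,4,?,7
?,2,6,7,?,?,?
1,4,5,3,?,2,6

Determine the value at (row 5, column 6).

Row 1, column 1: row 1 has {4, 7, 3, 1, 6} and column 1 has {2, 7, 1, 6}, leaving only 5.
Row 1, column 5: row 1 has {4, 5, 7, 3, 1, 6} and column 5 has {4, 5, 6}, leaving only 2.
Row 2, column 6: row 2 has {2, 5, 3, 1, 6} and column 6 has {4, 2, 3}, leaving only 7.
Row 2, column 7: row 2 has {2, 5, 7, 3, 1, 6} and column 7 has {2, 7, 1, 6}, leaving only 4.
Row 3, column 1: row 3 has {4, 2, 5, 6} and column 1 has {2, 5, 7, 1, 6}, leaving only 3.
Row 3, column 2: row 3 has {4, 2, 5, 3, 6} and column 2 has {4, 2, 5, 3, 1, 6}, leaving only 7.
Row 3, column 6: row 3 has {4, 2, 5, 7, 3, 6} and column 6 has {4, 2, 7, 3}, leaving only 1.
Row 5 already has {4, 2, 5, 7, 3} and column 6 already has {4, 2, 7, 3, 1}, so row 5, column 6 must be 6.

6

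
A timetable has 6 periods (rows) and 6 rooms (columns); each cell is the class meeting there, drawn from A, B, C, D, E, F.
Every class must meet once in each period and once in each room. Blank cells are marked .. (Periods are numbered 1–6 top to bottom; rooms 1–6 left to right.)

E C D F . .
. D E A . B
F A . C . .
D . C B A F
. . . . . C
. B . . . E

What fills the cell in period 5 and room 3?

A

Period 1, room 5: period 1 has {C, D, E, F} and room 5 has {A}, leaving only B.
Period 1, room 6: period 1 has {B, C, D, E, F} and room 6 has {B, C, E, F}, leaving only A.
Period 2, room 1: period 2 has {A, B, D, E} and room 1 has {D, E, F}, leaving only C.
Period 2, room 5: period 2 has {A, B, C, D, E} and room 5 has {A, B}, leaving only F.
Period 3, room 3: period 3 has {A, C, F} and room 3 has {C, D, E}, leaving only B.
Period 3, room 6: period 3 has {A, B, C, F} and room 6 has {A, B, C, E, F}, leaving only D.
Period 3, room 5: period 3 has {A, B, C, D, F} and room 5 has {A, B, F}, leaving only E.
Period 4, room 2: period 4 has {A, B, C, D, F} and room 2 has {A, B, C, D}, leaving only E.
Period 5, room 2: period 5 has {C} and room 2 has {A, B, C, D, E}, leaving only F.
Period 5 already has {C, F} and room 3 already has {B, C, D, E}, so period 5, room 3 must be A.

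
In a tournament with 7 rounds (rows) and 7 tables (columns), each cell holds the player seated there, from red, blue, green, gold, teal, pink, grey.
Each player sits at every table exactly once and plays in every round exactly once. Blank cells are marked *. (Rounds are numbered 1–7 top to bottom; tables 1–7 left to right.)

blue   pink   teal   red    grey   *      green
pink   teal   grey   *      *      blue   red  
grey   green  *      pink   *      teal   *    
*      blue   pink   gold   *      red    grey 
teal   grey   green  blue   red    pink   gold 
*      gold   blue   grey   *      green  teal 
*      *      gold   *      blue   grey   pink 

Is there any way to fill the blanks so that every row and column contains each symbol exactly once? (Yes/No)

No

Round 1, table 6: round 1 has {red, blue, green, teal, pink, grey} and table 6 has {red, blue, green, teal, pink, grey}, so it must be gold.
Round 2, table 4: round 2 has {red, blue, teal, pink, grey} and table 4 has {red, blue, gold, pink, grey}, so it must be green.
Round 2, table 5: round 2 has {red, blue, green, teal, pink, grey} and table 5 has {red, blue, grey}, so it must be gold.
Now round 3, table 5: round 3 together with table 5 already contain {red, blue, green, gold, teal, pink, grey} — every symbol — so nothing can go there. The grid has no valid completion.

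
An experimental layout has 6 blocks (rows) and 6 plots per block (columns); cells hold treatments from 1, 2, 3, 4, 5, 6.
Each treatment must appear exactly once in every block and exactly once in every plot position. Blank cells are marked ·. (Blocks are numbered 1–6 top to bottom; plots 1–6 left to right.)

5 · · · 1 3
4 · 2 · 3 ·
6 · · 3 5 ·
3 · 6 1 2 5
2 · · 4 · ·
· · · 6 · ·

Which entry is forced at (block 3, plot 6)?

Block 1, plot 3: block 1 has {1, 3, 5} and plot 3 has {2, 6}, leaving only 4.
Block 1, plot 4: block 1 has {1, 3, 4, 5} and plot 4 has {1, 3, 4, 6}, leaving only 2.
Block 1, plot 2: block 1 has {1, 2, 3, 4, 5} and plot 2 has {}, leaving only 6.
Block 2, plot 4: block 2 has {2, 3, 4} and plot 4 has {1, 2, 3, 4, 6}, leaving only 5.
Block 2, plot 2: block 2 has {2, 3, 4, 5} and plot 2 has {6}, leaving only 1.
Block 2, plot 6: block 2 has {1, 2, 3, 4, 5} and plot 6 has {3, 5}, leaving only 6.
Block 3, plot 3: block 3 has {3, 5, 6} and plot 3 has {2, 4, 6}, leaving only 1.
Block 4, plot 2: block 4 has {1, 2, 3, 5, 6} and plot 2 has {1, 6}, leaving only 4.
Block 3, plot 2: block 3 has {1, 3, 5, 6} and plot 2 has {1, 4, 6}, leaving only 2.
Block 3 already has {1, 2, 3, 5, 6} and plot 6 already has {3, 5, 6}, so block 3, plot 6 must be 4.

4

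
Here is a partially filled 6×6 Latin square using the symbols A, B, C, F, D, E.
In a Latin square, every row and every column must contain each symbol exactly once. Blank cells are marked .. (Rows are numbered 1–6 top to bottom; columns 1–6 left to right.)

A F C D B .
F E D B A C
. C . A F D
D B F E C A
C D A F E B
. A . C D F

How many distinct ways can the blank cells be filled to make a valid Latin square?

2

Row 1, column 6: eliminating its row and column leaves {E}.
Row 3, column 1: eliminating its row and column leaves {B, E}.
Row 3, column 3: eliminating its row and column leaves {B, E}.
Row 6, column 1: eliminating its row and column leaves {B, E}.
Row 6, column 3: eliminating its row and column leaves {B, E}.
Enumerating the assignments across these blanks that avoid any row or column repeat gives 2 completions.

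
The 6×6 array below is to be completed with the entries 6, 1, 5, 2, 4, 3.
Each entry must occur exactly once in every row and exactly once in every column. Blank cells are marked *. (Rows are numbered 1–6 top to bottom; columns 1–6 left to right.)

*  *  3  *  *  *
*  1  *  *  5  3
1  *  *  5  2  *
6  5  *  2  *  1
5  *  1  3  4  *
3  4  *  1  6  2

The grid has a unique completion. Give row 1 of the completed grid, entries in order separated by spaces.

Row 1, column 5: row 1 has {3} and column 5 has {6, 5, 2, 4}, leaving only 1.
Row 4, column 3: row 4 has {6, 1, 5, 2} and column 3 has {1, 3}, leaving only 4.
Row 3, column 3: row 3 has {1, 5, 2} and column 3 has {1, 4, 3}, leaving only 6.
Row 2, column 3: row 2 has {1, 5, 3} and column 3 has {6, 1, 4, 3}, leaving only 2.
Row 2, column 1: row 2 has {1, 5, 2, 3} and column 1 has {6, 1, 5, 3}, leaving only 4.
Row 1, column 1: row 1 has {1, 3} and column 1 has {6, 1, 5, 4, 3}, leaving only 2.
Row 1, column 2: row 1 has {1, 2, 3} and column 2 has {1, 5, 4}, leaving only 6.
Row 1, column 4: row 1 has {6, 1, 2, 3} and column 4 has {1, 5, 2, 3}, leaving only 4.
Row 1, column 6: row 1 has {6, 1, 2, 4, 3} and column 6 has {1, 2, 3}, leaving only 5.
So row 1 reads: 2 6 3 4 1 5.

2 6 3 4 1 5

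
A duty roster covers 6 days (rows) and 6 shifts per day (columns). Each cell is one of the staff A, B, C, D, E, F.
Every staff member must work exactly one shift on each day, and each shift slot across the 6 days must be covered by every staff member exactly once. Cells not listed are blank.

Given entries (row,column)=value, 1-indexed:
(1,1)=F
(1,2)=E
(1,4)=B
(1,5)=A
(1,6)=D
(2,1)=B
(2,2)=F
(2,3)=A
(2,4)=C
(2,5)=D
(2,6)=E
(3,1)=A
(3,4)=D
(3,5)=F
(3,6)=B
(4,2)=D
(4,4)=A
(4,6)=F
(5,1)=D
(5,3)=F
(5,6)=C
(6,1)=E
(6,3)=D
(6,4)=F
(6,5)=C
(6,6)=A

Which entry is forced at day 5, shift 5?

B

Day 1, shift 3: day 1 has {A, B, D, E, F} and shift 3 has {A, D, F}, leaving only C.
Day 3, shift 2: day 3 has {A, B, D, F} and shift 2 has {D, E, F}, leaving only C.
Day 3, shift 3: day 3 has {A, B, C, D, F} and shift 3 has {A, C, D, F}, leaving only E.
Day 4, shift 1: day 4 has {A, D, F} and shift 1 has {A, B, D, E, F}, leaving only C.
Day 4, shift 3: day 4 has {A, C, D, F} and shift 3 has {A, C, D, E, F}, leaving only B.
Day 4, shift 5: day 4 has {A, B, C, D, F} and shift 5 has {A, C, D, F}, leaving only E.
Day 5 already has {C, D, F} and shift 5 already has {A, C, D, E, F}, so day 5, shift 5 must be B.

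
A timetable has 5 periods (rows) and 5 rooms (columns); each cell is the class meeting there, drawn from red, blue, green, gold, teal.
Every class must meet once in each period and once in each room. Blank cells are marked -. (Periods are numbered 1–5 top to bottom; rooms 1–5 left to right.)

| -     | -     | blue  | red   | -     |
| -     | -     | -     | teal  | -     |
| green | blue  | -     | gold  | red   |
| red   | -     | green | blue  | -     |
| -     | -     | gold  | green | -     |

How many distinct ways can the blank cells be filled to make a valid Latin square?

3

Period 1, room 1: eliminating its period and room leaves {gold, teal}.
Period 1, room 2: eliminating its period and room leaves {green, gold, teal}.
Period 1, room 5: eliminating its period and room leaves {green, gold, teal}.
Period 2, room 1: eliminating its period and room leaves {blue, gold}.
Period 2, room 2: eliminating its period and room leaves {red, green, gold}.
Period 2, room 3: eliminating its period and room leaves {red}.
Period 2, room 5: eliminating its period and room leaves {blue, green, gold}.
Period 3, room 3: eliminating its period and room leaves {teal}.
Period 4, room 2: eliminating its period and room leaves {gold, teal}.
Period 4, room 5: eliminating its period and room leaves {gold, teal}.
Period 5, room 1: eliminating its period and room leaves {blue, teal}.
Period 5, room 2: eliminating its period and room leaves {red, teal}.
Period 5, room 5: eliminating its period and room leaves {blue, teal}.
Enumerating the assignments across these blanks that avoid any period or room repeat gives 3 completions.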